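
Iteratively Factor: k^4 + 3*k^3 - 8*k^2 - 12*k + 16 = (k + 4)*(k^3 - k^2 - 4*k + 4) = (k + 2)*(k + 4)*(k^2 - 3*k + 2) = (k - 2)*(k + 2)*(k + 4)*(k - 1)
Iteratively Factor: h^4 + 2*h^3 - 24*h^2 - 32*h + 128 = (h + 4)*(h^3 - 2*h^2 - 16*h + 32) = (h - 2)*(h + 4)*(h^2 - 16) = (h - 4)*(h - 2)*(h + 4)*(h + 4)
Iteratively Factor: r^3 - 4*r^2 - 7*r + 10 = (r + 2)*(r^2 - 6*r + 5) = (r - 5)*(r + 2)*(r - 1)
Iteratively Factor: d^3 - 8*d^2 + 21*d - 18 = (d - 3)*(d^2 - 5*d + 6) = (d - 3)*(d - 2)*(d - 3)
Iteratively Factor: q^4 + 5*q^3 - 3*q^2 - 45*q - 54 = (q + 3)*(q^3 + 2*q^2 - 9*q - 18) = (q + 2)*(q + 3)*(q^2 - 9) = (q - 3)*(q + 2)*(q + 3)*(q + 3)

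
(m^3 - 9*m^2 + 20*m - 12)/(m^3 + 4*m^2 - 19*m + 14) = (m - 6)/(m + 7)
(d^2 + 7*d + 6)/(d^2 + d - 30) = (d + 1)/(d - 5)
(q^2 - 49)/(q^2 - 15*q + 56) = (q + 7)/(q - 8)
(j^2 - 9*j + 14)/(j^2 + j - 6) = (j - 7)/(j + 3)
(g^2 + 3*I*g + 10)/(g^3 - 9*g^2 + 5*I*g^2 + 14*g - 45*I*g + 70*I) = (g - 2*I)/(g^2 - 9*g + 14)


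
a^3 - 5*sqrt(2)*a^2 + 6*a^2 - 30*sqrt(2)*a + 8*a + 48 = (a + 6)*(a - 4*sqrt(2))*(a - sqrt(2))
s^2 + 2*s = s*(s + 2)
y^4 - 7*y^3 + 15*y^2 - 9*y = y*(y - 3)^2*(y - 1)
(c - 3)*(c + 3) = c^2 - 9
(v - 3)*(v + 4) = v^2 + v - 12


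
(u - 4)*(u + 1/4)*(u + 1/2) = u^3 - 13*u^2/4 - 23*u/8 - 1/2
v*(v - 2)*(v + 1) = v^3 - v^2 - 2*v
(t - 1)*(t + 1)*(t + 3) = t^3 + 3*t^2 - t - 3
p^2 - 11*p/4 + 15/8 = (p - 3/2)*(p - 5/4)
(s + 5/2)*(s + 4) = s^2 + 13*s/2 + 10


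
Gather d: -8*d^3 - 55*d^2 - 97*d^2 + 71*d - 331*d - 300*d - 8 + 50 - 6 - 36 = -8*d^3 - 152*d^2 - 560*d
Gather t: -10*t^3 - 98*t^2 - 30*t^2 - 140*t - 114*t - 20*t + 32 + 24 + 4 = -10*t^3 - 128*t^2 - 274*t + 60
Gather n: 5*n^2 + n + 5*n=5*n^2 + 6*n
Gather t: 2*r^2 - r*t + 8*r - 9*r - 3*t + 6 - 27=2*r^2 - r + t*(-r - 3) - 21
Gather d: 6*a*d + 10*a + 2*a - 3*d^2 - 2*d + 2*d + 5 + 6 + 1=6*a*d + 12*a - 3*d^2 + 12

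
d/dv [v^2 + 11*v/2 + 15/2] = 2*v + 11/2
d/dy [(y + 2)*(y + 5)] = 2*y + 7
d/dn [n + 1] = 1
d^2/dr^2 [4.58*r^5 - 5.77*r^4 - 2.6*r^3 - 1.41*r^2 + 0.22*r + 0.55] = 91.6*r^3 - 69.24*r^2 - 15.6*r - 2.82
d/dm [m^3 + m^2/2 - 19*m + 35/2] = 3*m^2 + m - 19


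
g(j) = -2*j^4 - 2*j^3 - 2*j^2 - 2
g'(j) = -8*j^3 - 6*j^2 - 4*j = 2*j*(-4*j^2 - 3*j - 2)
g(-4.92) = -984.12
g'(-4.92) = 827.21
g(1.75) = -37.60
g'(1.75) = -68.25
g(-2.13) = -32.91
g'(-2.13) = 58.61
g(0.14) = -2.05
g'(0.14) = -0.70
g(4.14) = -765.73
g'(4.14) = -687.06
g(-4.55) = -712.20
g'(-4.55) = 647.56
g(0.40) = -2.50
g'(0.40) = -3.07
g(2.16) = -75.02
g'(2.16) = -117.26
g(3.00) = -236.00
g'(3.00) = -282.00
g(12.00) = -45218.00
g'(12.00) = -14736.00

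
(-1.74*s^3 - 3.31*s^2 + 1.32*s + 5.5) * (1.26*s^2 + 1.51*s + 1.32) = -2.1924*s^5 - 6.798*s^4 - 5.6317*s^3 + 4.554*s^2 + 10.0474*s + 7.26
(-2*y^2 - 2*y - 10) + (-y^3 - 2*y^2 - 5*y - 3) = -y^3 - 4*y^2 - 7*y - 13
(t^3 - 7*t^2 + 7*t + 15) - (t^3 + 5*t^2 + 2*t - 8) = -12*t^2 + 5*t + 23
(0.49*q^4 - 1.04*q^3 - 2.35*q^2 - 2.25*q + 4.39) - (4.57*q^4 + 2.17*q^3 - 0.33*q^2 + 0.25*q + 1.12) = -4.08*q^4 - 3.21*q^3 - 2.02*q^2 - 2.5*q + 3.27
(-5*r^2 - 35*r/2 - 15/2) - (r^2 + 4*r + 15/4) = -6*r^2 - 43*r/2 - 45/4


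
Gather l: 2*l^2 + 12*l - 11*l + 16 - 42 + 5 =2*l^2 + l - 21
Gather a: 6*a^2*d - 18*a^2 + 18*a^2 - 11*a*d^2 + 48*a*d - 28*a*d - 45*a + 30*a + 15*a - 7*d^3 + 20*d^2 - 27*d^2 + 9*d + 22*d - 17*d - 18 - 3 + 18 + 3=6*a^2*d + a*(-11*d^2 + 20*d) - 7*d^3 - 7*d^2 + 14*d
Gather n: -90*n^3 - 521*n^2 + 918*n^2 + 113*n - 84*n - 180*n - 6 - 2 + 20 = -90*n^3 + 397*n^2 - 151*n + 12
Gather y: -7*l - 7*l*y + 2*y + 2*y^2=-7*l + 2*y^2 + y*(2 - 7*l)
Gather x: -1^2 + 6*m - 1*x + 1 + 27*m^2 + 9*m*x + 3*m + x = 27*m^2 + 9*m*x + 9*m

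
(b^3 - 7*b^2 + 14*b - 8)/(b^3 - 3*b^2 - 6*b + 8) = (b - 2)/(b + 2)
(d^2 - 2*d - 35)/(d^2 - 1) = (d^2 - 2*d - 35)/(d^2 - 1)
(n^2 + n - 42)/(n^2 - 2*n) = (n^2 + n - 42)/(n*(n - 2))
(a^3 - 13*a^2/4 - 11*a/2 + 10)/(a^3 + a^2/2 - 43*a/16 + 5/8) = 4*(a - 4)/(4*a - 1)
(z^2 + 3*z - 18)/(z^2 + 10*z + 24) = (z - 3)/(z + 4)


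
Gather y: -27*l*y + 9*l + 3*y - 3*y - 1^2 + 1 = -27*l*y + 9*l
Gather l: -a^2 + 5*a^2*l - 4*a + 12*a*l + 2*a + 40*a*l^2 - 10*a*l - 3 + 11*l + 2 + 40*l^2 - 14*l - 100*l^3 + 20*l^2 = -a^2 - 2*a - 100*l^3 + l^2*(40*a + 60) + l*(5*a^2 + 2*a - 3) - 1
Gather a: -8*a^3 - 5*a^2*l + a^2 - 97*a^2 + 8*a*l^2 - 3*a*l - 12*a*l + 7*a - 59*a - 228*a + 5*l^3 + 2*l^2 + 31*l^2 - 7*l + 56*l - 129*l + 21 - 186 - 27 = -8*a^3 + a^2*(-5*l - 96) + a*(8*l^2 - 15*l - 280) + 5*l^3 + 33*l^2 - 80*l - 192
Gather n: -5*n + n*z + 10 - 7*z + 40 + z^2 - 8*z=n*(z - 5) + z^2 - 15*z + 50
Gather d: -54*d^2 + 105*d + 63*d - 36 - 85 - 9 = -54*d^2 + 168*d - 130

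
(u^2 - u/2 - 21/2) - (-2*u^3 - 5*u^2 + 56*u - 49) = 2*u^3 + 6*u^2 - 113*u/2 + 77/2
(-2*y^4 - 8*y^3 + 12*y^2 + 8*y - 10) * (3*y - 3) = -6*y^5 - 18*y^4 + 60*y^3 - 12*y^2 - 54*y + 30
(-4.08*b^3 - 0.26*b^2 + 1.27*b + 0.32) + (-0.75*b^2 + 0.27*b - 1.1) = -4.08*b^3 - 1.01*b^2 + 1.54*b - 0.78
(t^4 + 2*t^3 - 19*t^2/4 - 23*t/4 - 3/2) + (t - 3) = t^4 + 2*t^3 - 19*t^2/4 - 19*t/4 - 9/2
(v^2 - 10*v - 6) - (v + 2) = v^2 - 11*v - 8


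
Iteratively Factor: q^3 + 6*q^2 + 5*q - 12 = (q - 1)*(q^2 + 7*q + 12) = (q - 1)*(q + 4)*(q + 3)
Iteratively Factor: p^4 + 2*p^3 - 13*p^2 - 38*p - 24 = (p - 4)*(p^3 + 6*p^2 + 11*p + 6) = (p - 4)*(p + 1)*(p^2 + 5*p + 6) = (p - 4)*(p + 1)*(p + 3)*(p + 2)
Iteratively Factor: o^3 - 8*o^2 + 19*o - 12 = (o - 4)*(o^2 - 4*o + 3) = (o - 4)*(o - 1)*(o - 3)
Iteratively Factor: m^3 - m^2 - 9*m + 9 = (m + 3)*(m^2 - 4*m + 3) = (m - 3)*(m + 3)*(m - 1)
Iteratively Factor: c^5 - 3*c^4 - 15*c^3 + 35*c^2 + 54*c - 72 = (c - 4)*(c^4 + c^3 - 11*c^2 - 9*c + 18) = (c - 4)*(c - 3)*(c^3 + 4*c^2 + c - 6) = (c - 4)*(c - 3)*(c + 2)*(c^2 + 2*c - 3) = (c - 4)*(c - 3)*(c + 2)*(c + 3)*(c - 1)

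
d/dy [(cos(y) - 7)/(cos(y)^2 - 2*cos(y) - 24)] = (cos(y)^2 - 14*cos(y) + 38)*sin(y)/(sin(y)^2 + 2*cos(y) + 23)^2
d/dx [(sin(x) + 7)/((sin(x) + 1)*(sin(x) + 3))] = (-14*sin(x) + cos(x)^2 - 26)*cos(x)/((sin(x) + 1)^2*(sin(x) + 3)^2)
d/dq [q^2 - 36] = 2*q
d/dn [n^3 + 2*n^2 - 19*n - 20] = 3*n^2 + 4*n - 19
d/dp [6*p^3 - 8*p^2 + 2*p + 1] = 18*p^2 - 16*p + 2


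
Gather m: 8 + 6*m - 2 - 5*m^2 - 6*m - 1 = 5 - 5*m^2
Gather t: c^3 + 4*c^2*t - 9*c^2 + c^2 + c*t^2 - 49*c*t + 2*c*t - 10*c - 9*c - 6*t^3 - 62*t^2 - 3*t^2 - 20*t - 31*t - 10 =c^3 - 8*c^2 - 19*c - 6*t^3 + t^2*(c - 65) + t*(4*c^2 - 47*c - 51) - 10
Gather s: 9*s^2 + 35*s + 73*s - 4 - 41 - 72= 9*s^2 + 108*s - 117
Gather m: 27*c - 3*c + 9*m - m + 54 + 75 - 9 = 24*c + 8*m + 120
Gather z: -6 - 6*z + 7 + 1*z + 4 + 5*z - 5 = 0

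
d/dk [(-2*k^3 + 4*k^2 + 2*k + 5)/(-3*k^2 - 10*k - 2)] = 2*(3*k^4 + 20*k^3 - 11*k^2 + 7*k + 23)/(9*k^4 + 60*k^3 + 112*k^2 + 40*k + 4)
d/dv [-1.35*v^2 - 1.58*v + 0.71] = -2.7*v - 1.58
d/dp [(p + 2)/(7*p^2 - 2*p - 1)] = (-7*p^2 - 28*p + 3)/(49*p^4 - 28*p^3 - 10*p^2 + 4*p + 1)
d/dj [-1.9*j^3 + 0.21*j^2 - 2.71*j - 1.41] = -5.7*j^2 + 0.42*j - 2.71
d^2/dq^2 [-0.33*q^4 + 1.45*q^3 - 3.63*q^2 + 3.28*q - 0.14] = -3.96*q^2 + 8.7*q - 7.26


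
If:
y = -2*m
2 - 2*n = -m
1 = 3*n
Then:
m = -4/3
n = 1/3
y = 8/3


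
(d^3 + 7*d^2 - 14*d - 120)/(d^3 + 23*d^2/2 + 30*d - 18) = 2*(d^2 + d - 20)/(2*d^2 + 11*d - 6)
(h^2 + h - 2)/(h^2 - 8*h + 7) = (h + 2)/(h - 7)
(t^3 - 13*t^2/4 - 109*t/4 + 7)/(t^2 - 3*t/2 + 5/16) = 4*(t^2 - 3*t - 28)/(4*t - 5)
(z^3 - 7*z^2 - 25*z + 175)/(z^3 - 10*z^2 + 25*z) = (z^2 - 2*z - 35)/(z*(z - 5))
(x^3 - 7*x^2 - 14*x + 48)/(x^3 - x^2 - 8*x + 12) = (x - 8)/(x - 2)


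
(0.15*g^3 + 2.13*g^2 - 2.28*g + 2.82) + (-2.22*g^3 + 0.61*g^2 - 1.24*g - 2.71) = -2.07*g^3 + 2.74*g^2 - 3.52*g + 0.11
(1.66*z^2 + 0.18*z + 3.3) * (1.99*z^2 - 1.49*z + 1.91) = 3.3034*z^4 - 2.1152*z^3 + 9.4694*z^2 - 4.5732*z + 6.303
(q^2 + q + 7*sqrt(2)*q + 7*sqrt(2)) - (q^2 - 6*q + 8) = 7*q + 7*sqrt(2)*q - 8 + 7*sqrt(2)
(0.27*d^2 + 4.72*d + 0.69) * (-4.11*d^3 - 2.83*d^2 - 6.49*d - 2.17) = -1.1097*d^5 - 20.1633*d^4 - 17.9458*d^3 - 33.1714*d^2 - 14.7205*d - 1.4973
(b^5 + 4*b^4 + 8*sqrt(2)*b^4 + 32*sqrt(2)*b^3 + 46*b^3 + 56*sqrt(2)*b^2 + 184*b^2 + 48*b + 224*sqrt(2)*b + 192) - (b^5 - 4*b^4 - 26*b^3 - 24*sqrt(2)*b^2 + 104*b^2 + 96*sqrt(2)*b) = 8*b^4 + 8*sqrt(2)*b^4 + 32*sqrt(2)*b^3 + 72*b^3 + 80*b^2 + 80*sqrt(2)*b^2 + 48*b + 128*sqrt(2)*b + 192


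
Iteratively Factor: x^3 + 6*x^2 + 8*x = (x + 4)*(x^2 + 2*x) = x*(x + 4)*(x + 2)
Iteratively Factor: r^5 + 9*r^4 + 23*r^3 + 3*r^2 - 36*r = (r + 3)*(r^4 + 6*r^3 + 5*r^2 - 12*r) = (r + 3)*(r + 4)*(r^3 + 2*r^2 - 3*r) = (r - 1)*(r + 3)*(r + 4)*(r^2 + 3*r) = r*(r - 1)*(r + 3)*(r + 4)*(r + 3)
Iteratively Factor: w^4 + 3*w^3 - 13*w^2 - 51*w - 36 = (w + 3)*(w^3 - 13*w - 12) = (w + 1)*(w + 3)*(w^2 - w - 12) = (w + 1)*(w + 3)^2*(w - 4)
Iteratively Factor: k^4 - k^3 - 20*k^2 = (k + 4)*(k^3 - 5*k^2) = k*(k + 4)*(k^2 - 5*k) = k*(k - 5)*(k + 4)*(k)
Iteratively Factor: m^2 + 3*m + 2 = (m + 1)*(m + 2)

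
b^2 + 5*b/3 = b*(b + 5/3)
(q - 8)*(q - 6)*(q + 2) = q^3 - 12*q^2 + 20*q + 96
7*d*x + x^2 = x*(7*d + x)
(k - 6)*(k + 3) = k^2 - 3*k - 18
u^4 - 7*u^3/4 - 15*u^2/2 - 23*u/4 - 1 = (u - 4)*(u + 1/4)*(u + 1)^2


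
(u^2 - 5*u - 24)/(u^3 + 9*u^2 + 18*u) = (u - 8)/(u*(u + 6))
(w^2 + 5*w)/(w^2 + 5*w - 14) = w*(w + 5)/(w^2 + 5*w - 14)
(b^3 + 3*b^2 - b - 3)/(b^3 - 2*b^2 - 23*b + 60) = (b^3 + 3*b^2 - b - 3)/(b^3 - 2*b^2 - 23*b + 60)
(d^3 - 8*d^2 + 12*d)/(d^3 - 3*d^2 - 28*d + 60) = d/(d + 5)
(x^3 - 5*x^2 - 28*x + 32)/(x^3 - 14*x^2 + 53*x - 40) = (x + 4)/(x - 5)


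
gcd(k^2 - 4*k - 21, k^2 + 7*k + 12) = k + 3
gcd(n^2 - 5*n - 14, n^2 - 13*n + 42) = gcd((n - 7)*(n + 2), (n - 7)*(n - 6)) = n - 7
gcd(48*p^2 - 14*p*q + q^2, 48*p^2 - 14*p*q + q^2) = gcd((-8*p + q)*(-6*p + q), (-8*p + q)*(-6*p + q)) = 48*p^2 - 14*p*q + q^2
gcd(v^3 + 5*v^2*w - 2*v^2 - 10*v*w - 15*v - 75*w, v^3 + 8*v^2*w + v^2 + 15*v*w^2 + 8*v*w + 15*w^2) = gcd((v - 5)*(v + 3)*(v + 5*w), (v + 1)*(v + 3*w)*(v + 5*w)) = v + 5*w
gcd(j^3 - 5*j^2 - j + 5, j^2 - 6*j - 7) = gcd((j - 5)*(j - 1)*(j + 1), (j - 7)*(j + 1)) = j + 1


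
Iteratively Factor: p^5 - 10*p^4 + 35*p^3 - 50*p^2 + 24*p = (p - 2)*(p^4 - 8*p^3 + 19*p^2 - 12*p) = p*(p - 2)*(p^3 - 8*p^2 + 19*p - 12) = p*(p - 4)*(p - 2)*(p^2 - 4*p + 3) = p*(p - 4)*(p - 3)*(p - 2)*(p - 1)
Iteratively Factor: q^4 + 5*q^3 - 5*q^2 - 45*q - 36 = (q + 3)*(q^3 + 2*q^2 - 11*q - 12) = (q + 3)*(q + 4)*(q^2 - 2*q - 3) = (q - 3)*(q + 3)*(q + 4)*(q + 1)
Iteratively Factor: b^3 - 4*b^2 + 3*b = (b)*(b^2 - 4*b + 3) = b*(b - 1)*(b - 3)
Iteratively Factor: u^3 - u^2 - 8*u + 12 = (u - 2)*(u^2 + u - 6) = (u - 2)*(u + 3)*(u - 2)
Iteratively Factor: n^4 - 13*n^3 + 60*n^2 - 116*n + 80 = (n - 2)*(n^3 - 11*n^2 + 38*n - 40) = (n - 2)^2*(n^2 - 9*n + 20) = (n - 5)*(n - 2)^2*(n - 4)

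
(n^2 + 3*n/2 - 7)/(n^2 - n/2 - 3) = (2*n + 7)/(2*n + 3)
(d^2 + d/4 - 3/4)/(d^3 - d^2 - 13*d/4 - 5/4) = (4*d - 3)/(4*d^2 - 8*d - 5)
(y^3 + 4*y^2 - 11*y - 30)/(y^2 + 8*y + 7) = (y^3 + 4*y^2 - 11*y - 30)/(y^2 + 8*y + 7)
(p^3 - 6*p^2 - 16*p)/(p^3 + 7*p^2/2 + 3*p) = 2*(p - 8)/(2*p + 3)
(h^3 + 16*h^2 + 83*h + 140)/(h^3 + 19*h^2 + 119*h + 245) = (h + 4)/(h + 7)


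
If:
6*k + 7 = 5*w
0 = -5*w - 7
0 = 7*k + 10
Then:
No Solution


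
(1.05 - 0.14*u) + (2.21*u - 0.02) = 2.07*u + 1.03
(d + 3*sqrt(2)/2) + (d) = 2*d + 3*sqrt(2)/2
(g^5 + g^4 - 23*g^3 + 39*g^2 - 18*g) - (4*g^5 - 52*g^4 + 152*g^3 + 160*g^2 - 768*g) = -3*g^5 + 53*g^4 - 175*g^3 - 121*g^2 + 750*g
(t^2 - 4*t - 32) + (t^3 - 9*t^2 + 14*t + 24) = t^3 - 8*t^2 + 10*t - 8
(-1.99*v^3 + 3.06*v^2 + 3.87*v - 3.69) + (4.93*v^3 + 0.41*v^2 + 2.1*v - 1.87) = 2.94*v^3 + 3.47*v^2 + 5.97*v - 5.56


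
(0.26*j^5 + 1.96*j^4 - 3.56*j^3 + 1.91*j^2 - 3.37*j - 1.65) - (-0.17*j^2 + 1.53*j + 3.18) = 0.26*j^5 + 1.96*j^4 - 3.56*j^3 + 2.08*j^2 - 4.9*j - 4.83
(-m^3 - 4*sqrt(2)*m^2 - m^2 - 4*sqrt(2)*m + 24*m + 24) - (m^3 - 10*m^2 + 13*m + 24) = -2*m^3 - 4*sqrt(2)*m^2 + 9*m^2 - 4*sqrt(2)*m + 11*m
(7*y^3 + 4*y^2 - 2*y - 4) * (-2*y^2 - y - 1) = -14*y^5 - 15*y^4 - 7*y^3 + 6*y^2 + 6*y + 4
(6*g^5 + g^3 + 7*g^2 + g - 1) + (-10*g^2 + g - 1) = 6*g^5 + g^3 - 3*g^2 + 2*g - 2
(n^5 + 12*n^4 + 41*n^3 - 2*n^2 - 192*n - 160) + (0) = n^5 + 12*n^4 + 41*n^3 - 2*n^2 - 192*n - 160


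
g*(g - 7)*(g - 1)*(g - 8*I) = g^4 - 8*g^3 - 8*I*g^3 + 7*g^2 + 64*I*g^2 - 56*I*g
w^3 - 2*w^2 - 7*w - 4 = (w - 4)*(w + 1)^2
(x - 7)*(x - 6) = x^2 - 13*x + 42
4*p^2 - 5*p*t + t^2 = (-4*p + t)*(-p + t)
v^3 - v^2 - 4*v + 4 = (v - 2)*(v - 1)*(v + 2)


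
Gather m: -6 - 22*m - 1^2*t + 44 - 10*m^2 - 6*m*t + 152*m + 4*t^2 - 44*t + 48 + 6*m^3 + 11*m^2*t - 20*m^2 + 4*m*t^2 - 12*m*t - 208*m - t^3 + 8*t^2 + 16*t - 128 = 6*m^3 + m^2*(11*t - 30) + m*(4*t^2 - 18*t - 78) - t^3 + 12*t^2 - 29*t - 42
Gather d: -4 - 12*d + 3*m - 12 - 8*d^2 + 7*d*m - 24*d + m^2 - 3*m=-8*d^2 + d*(7*m - 36) + m^2 - 16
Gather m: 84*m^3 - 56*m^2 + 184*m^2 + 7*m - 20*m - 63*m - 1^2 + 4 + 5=84*m^3 + 128*m^2 - 76*m + 8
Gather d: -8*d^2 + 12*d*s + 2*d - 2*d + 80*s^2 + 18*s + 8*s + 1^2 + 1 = -8*d^2 + 12*d*s + 80*s^2 + 26*s + 2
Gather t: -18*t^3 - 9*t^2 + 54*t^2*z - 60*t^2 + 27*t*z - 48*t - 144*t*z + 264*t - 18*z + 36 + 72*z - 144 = -18*t^3 + t^2*(54*z - 69) + t*(216 - 117*z) + 54*z - 108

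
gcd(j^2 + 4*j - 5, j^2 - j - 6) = 1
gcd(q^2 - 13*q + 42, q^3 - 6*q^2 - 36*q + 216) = q - 6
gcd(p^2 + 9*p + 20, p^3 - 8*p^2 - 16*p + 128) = p + 4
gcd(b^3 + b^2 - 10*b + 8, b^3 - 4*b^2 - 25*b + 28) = b^2 + 3*b - 4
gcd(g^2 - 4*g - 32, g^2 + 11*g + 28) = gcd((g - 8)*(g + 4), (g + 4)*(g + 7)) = g + 4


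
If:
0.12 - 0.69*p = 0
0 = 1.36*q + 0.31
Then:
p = 0.17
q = -0.23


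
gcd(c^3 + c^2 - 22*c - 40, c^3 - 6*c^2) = 1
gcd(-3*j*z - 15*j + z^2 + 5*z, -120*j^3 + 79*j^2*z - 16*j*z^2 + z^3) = -3*j + z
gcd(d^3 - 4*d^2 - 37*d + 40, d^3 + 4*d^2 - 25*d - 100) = d + 5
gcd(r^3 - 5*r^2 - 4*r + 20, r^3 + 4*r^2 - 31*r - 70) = r^2 - 3*r - 10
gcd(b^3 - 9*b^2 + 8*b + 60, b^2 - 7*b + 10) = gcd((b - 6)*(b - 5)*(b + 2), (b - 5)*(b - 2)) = b - 5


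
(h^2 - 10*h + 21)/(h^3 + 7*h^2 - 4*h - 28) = (h^2 - 10*h + 21)/(h^3 + 7*h^2 - 4*h - 28)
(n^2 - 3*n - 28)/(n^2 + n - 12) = (n - 7)/(n - 3)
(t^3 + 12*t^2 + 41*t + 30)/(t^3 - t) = (t^2 + 11*t + 30)/(t*(t - 1))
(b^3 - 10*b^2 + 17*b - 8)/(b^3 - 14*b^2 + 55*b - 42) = (b^2 - 9*b + 8)/(b^2 - 13*b + 42)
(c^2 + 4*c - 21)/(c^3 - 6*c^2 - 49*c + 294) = (c - 3)/(c^2 - 13*c + 42)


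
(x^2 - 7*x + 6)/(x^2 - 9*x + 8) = (x - 6)/(x - 8)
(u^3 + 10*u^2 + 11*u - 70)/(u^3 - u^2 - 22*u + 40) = (u + 7)/(u - 4)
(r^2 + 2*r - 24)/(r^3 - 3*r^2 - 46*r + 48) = (r - 4)/(r^2 - 9*r + 8)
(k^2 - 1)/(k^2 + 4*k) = (k^2 - 1)/(k*(k + 4))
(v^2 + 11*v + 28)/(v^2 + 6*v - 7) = (v + 4)/(v - 1)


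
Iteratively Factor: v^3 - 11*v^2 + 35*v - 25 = (v - 1)*(v^2 - 10*v + 25) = (v - 5)*(v - 1)*(v - 5)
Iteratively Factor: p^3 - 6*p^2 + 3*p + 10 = (p - 5)*(p^2 - p - 2) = (p - 5)*(p + 1)*(p - 2)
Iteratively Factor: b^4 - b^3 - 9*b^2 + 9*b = (b - 3)*(b^3 + 2*b^2 - 3*b) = b*(b - 3)*(b^2 + 2*b - 3) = b*(b - 3)*(b + 3)*(b - 1)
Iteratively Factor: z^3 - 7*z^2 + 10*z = (z - 2)*(z^2 - 5*z) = (z - 5)*(z - 2)*(z)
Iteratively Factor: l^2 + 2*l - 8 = (l - 2)*(l + 4)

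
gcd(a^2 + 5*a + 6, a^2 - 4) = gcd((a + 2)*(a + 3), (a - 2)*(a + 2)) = a + 2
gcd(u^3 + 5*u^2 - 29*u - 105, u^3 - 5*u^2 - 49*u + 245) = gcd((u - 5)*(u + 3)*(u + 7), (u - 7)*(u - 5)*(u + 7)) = u^2 + 2*u - 35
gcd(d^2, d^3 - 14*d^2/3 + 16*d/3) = d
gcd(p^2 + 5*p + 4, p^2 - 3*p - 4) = p + 1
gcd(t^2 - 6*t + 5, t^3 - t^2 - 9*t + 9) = t - 1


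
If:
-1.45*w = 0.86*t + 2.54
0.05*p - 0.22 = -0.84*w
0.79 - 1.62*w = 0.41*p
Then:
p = 1.17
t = -3.28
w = 0.19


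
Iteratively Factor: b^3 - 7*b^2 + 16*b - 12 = (b - 2)*(b^2 - 5*b + 6) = (b - 3)*(b - 2)*(b - 2)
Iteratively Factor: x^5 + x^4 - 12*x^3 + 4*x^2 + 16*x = (x - 2)*(x^4 + 3*x^3 - 6*x^2 - 8*x) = (x - 2)*(x + 4)*(x^3 - x^2 - 2*x) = (x - 2)^2*(x + 4)*(x^2 + x) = x*(x - 2)^2*(x + 4)*(x + 1)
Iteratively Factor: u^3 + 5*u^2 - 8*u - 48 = (u + 4)*(u^2 + u - 12) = (u - 3)*(u + 4)*(u + 4)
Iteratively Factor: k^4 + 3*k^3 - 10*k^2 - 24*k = (k - 3)*(k^3 + 6*k^2 + 8*k) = k*(k - 3)*(k^2 + 6*k + 8) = k*(k - 3)*(k + 4)*(k + 2)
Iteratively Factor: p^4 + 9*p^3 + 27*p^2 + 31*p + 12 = (p + 1)*(p^3 + 8*p^2 + 19*p + 12) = (p + 1)*(p + 4)*(p^2 + 4*p + 3) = (p + 1)^2*(p + 4)*(p + 3)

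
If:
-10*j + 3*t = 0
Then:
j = 3*t/10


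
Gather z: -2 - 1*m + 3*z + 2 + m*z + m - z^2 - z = -z^2 + z*(m + 2)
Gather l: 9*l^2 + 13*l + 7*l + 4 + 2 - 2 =9*l^2 + 20*l + 4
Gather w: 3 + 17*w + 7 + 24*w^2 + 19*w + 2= 24*w^2 + 36*w + 12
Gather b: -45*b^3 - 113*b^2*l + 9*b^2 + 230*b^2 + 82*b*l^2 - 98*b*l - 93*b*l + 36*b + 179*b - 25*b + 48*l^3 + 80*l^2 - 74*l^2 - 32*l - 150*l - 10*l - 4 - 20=-45*b^3 + b^2*(239 - 113*l) + b*(82*l^2 - 191*l + 190) + 48*l^3 + 6*l^2 - 192*l - 24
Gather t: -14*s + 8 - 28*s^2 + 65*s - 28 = -28*s^2 + 51*s - 20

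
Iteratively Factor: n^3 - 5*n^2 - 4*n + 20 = (n + 2)*(n^2 - 7*n + 10) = (n - 2)*(n + 2)*(n - 5)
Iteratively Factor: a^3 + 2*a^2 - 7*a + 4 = (a + 4)*(a^2 - 2*a + 1) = (a - 1)*(a + 4)*(a - 1)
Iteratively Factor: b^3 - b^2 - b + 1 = (b + 1)*(b^2 - 2*b + 1) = (b - 1)*(b + 1)*(b - 1)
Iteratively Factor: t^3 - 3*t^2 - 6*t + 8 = (t - 1)*(t^2 - 2*t - 8) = (t - 4)*(t - 1)*(t + 2)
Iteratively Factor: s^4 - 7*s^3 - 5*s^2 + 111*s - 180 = (s - 5)*(s^3 - 2*s^2 - 15*s + 36) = (s - 5)*(s - 3)*(s^2 + s - 12) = (s - 5)*(s - 3)^2*(s + 4)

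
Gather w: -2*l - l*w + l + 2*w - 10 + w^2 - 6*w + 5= -l + w^2 + w*(-l - 4) - 5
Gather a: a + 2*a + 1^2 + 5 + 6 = 3*a + 12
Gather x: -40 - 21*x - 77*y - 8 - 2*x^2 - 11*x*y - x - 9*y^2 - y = -2*x^2 + x*(-11*y - 22) - 9*y^2 - 78*y - 48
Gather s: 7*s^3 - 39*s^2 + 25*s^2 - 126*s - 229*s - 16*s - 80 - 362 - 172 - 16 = 7*s^3 - 14*s^2 - 371*s - 630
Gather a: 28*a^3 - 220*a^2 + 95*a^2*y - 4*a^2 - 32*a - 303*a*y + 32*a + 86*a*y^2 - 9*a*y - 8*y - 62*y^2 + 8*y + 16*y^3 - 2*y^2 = 28*a^3 + a^2*(95*y - 224) + a*(86*y^2 - 312*y) + 16*y^3 - 64*y^2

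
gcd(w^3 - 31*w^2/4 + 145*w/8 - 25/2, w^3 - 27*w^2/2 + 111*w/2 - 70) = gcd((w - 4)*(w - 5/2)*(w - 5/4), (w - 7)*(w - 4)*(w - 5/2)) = w^2 - 13*w/2 + 10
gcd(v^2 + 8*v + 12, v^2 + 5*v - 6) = v + 6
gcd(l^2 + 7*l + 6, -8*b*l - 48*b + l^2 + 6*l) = l + 6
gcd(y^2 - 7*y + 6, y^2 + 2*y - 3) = y - 1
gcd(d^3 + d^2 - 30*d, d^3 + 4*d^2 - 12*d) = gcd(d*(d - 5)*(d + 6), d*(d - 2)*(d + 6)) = d^2 + 6*d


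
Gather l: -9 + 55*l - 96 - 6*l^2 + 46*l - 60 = -6*l^2 + 101*l - 165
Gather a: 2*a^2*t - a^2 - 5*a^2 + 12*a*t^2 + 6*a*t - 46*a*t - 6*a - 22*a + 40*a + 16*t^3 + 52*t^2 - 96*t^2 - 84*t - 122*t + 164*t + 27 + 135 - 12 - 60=a^2*(2*t - 6) + a*(12*t^2 - 40*t + 12) + 16*t^3 - 44*t^2 - 42*t + 90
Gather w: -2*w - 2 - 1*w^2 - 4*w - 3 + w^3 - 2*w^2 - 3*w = w^3 - 3*w^2 - 9*w - 5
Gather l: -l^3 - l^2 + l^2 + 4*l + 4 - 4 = -l^3 + 4*l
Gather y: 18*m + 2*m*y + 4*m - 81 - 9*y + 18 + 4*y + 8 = 22*m + y*(2*m - 5) - 55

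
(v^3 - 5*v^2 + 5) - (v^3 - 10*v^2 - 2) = 5*v^2 + 7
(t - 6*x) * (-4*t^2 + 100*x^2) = -4*t^3 + 24*t^2*x + 100*t*x^2 - 600*x^3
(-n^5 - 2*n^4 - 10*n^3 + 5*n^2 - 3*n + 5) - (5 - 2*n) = -n^5 - 2*n^4 - 10*n^3 + 5*n^2 - n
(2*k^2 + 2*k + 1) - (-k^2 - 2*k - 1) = 3*k^2 + 4*k + 2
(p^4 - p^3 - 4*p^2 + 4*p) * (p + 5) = p^5 + 4*p^4 - 9*p^3 - 16*p^2 + 20*p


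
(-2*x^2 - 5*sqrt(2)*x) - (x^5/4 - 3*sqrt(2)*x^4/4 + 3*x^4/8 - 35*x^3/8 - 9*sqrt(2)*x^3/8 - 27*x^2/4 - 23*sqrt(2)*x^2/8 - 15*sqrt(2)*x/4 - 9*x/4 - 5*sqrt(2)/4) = -x^5/4 - 3*x^4/8 + 3*sqrt(2)*x^4/4 + 9*sqrt(2)*x^3/8 + 35*x^3/8 + 23*sqrt(2)*x^2/8 + 19*x^2/4 - 5*sqrt(2)*x/4 + 9*x/4 + 5*sqrt(2)/4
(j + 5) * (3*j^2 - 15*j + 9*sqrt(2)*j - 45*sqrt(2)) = 3*j^3 + 9*sqrt(2)*j^2 - 75*j - 225*sqrt(2)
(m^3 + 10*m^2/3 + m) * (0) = 0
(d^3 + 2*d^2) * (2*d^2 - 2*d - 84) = 2*d^5 + 2*d^4 - 88*d^3 - 168*d^2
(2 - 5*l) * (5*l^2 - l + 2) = -25*l^3 + 15*l^2 - 12*l + 4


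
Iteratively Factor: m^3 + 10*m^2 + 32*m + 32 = (m + 4)*(m^2 + 6*m + 8) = (m + 4)^2*(m + 2)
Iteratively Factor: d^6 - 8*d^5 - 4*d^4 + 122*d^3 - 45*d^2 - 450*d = (d - 3)*(d^5 - 5*d^4 - 19*d^3 + 65*d^2 + 150*d) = d*(d - 3)*(d^4 - 5*d^3 - 19*d^2 + 65*d + 150) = d*(d - 3)*(d + 3)*(d^3 - 8*d^2 + 5*d + 50) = d*(d - 5)*(d - 3)*(d + 3)*(d^2 - 3*d - 10) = d*(d - 5)^2*(d - 3)*(d + 3)*(d + 2)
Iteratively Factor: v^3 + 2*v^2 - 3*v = (v)*(v^2 + 2*v - 3) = v*(v + 3)*(v - 1)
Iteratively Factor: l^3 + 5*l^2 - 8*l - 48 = (l + 4)*(l^2 + l - 12) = (l + 4)^2*(l - 3)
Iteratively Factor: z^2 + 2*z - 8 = (z - 2)*(z + 4)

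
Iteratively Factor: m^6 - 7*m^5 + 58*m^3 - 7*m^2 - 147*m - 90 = (m + 1)*(m^5 - 8*m^4 + 8*m^3 + 50*m^2 - 57*m - 90) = (m - 3)*(m + 1)*(m^4 - 5*m^3 - 7*m^2 + 29*m + 30) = (m - 3)*(m + 1)^2*(m^3 - 6*m^2 - m + 30) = (m - 3)^2*(m + 1)^2*(m^2 - 3*m - 10) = (m - 5)*(m - 3)^2*(m + 1)^2*(m + 2)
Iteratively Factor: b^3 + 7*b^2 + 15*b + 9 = (b + 3)*(b^2 + 4*b + 3) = (b + 3)^2*(b + 1)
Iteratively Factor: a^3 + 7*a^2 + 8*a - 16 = (a + 4)*(a^2 + 3*a - 4) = (a + 4)^2*(a - 1)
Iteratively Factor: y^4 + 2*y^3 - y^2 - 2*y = (y + 2)*(y^3 - y) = y*(y + 2)*(y^2 - 1) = y*(y + 1)*(y + 2)*(y - 1)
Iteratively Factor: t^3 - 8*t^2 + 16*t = (t - 4)*(t^2 - 4*t) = t*(t - 4)*(t - 4)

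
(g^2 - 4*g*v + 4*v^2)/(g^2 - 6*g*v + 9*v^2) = (g^2 - 4*g*v + 4*v^2)/(g^2 - 6*g*v + 9*v^2)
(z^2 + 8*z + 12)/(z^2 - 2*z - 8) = (z + 6)/(z - 4)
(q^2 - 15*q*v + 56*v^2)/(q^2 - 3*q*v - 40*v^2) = (q - 7*v)/(q + 5*v)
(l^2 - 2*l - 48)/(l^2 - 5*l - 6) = (-l^2 + 2*l + 48)/(-l^2 + 5*l + 6)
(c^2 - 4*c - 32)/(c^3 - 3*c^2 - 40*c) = (c + 4)/(c*(c + 5))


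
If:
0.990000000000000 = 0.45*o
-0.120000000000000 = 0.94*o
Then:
No Solution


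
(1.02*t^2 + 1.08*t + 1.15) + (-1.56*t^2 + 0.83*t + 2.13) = -0.54*t^2 + 1.91*t + 3.28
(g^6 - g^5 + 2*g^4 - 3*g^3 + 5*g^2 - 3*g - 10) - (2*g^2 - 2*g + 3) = g^6 - g^5 + 2*g^4 - 3*g^3 + 3*g^2 - g - 13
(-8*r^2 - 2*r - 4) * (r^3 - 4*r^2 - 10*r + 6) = -8*r^5 + 30*r^4 + 84*r^3 - 12*r^2 + 28*r - 24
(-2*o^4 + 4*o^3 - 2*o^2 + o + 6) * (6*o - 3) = -12*o^5 + 30*o^4 - 24*o^3 + 12*o^2 + 33*o - 18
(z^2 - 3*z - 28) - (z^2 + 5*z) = -8*z - 28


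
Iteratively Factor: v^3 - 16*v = (v + 4)*(v^2 - 4*v) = (v - 4)*(v + 4)*(v)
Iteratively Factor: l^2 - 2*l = (l)*(l - 2)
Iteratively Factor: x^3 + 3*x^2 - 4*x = (x - 1)*(x^2 + 4*x) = x*(x - 1)*(x + 4)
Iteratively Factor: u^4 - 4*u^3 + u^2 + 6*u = (u)*(u^3 - 4*u^2 + u + 6) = u*(u - 2)*(u^2 - 2*u - 3) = u*(u - 2)*(u + 1)*(u - 3)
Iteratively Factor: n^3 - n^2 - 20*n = (n - 5)*(n^2 + 4*n) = n*(n - 5)*(n + 4)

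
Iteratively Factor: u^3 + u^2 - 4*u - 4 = (u + 1)*(u^2 - 4) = (u + 1)*(u + 2)*(u - 2)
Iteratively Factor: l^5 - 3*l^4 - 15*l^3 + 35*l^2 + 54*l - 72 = (l - 1)*(l^4 - 2*l^3 - 17*l^2 + 18*l + 72) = (l - 1)*(l + 3)*(l^3 - 5*l^2 - 2*l + 24) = (l - 3)*(l - 1)*(l + 3)*(l^2 - 2*l - 8) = (l - 3)*(l - 1)*(l + 2)*(l + 3)*(l - 4)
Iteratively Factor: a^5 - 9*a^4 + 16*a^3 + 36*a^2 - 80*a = (a - 2)*(a^4 - 7*a^3 + 2*a^2 + 40*a) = a*(a - 2)*(a^3 - 7*a^2 + 2*a + 40) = a*(a - 2)*(a + 2)*(a^2 - 9*a + 20) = a*(a - 4)*(a - 2)*(a + 2)*(a - 5)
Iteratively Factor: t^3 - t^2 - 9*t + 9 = (t + 3)*(t^2 - 4*t + 3) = (t - 3)*(t + 3)*(t - 1)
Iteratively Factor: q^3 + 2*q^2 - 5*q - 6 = (q + 3)*(q^2 - q - 2) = (q + 1)*(q + 3)*(q - 2)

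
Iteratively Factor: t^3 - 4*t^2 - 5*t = (t)*(t^2 - 4*t - 5) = t*(t + 1)*(t - 5)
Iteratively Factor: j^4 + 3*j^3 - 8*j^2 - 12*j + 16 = (j - 2)*(j^3 + 5*j^2 + 2*j - 8) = (j - 2)*(j + 4)*(j^2 + j - 2) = (j - 2)*(j + 2)*(j + 4)*(j - 1)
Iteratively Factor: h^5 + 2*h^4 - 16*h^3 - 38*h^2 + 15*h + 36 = (h - 4)*(h^4 + 6*h^3 + 8*h^2 - 6*h - 9) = (h - 4)*(h + 3)*(h^3 + 3*h^2 - h - 3) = (h - 4)*(h + 3)^2*(h^2 - 1) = (h - 4)*(h + 1)*(h + 3)^2*(h - 1)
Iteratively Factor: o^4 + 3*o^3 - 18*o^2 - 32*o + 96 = (o + 4)*(o^3 - o^2 - 14*o + 24) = (o + 4)^2*(o^2 - 5*o + 6) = (o - 2)*(o + 4)^2*(o - 3)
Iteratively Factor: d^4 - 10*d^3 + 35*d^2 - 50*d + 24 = (d - 3)*(d^3 - 7*d^2 + 14*d - 8) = (d - 4)*(d - 3)*(d^2 - 3*d + 2) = (d - 4)*(d - 3)*(d - 1)*(d - 2)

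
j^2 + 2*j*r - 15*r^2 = (j - 3*r)*(j + 5*r)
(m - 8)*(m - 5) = m^2 - 13*m + 40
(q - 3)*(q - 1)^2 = q^3 - 5*q^2 + 7*q - 3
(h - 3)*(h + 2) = h^2 - h - 6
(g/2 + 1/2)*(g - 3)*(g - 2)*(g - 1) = g^4/2 - 5*g^3/2 + 5*g^2/2 + 5*g/2 - 3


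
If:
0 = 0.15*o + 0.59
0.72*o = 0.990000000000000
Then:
No Solution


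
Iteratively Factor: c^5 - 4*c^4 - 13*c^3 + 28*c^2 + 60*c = (c)*(c^4 - 4*c^3 - 13*c^2 + 28*c + 60) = c*(c + 2)*(c^3 - 6*c^2 - c + 30) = c*(c - 5)*(c + 2)*(c^2 - c - 6) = c*(c - 5)*(c + 2)^2*(c - 3)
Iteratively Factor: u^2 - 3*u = (u)*(u - 3)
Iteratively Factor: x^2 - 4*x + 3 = (x - 1)*(x - 3)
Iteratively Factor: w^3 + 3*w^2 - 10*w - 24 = (w - 3)*(w^2 + 6*w + 8) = (w - 3)*(w + 2)*(w + 4)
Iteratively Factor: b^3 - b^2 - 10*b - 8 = (b - 4)*(b^2 + 3*b + 2) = (b - 4)*(b + 1)*(b + 2)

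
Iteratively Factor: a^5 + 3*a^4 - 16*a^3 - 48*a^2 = (a + 3)*(a^4 - 16*a^2) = (a - 4)*(a + 3)*(a^3 + 4*a^2) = (a - 4)*(a + 3)*(a + 4)*(a^2) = a*(a - 4)*(a + 3)*(a + 4)*(a)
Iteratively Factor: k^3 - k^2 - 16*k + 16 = (k - 4)*(k^2 + 3*k - 4) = (k - 4)*(k + 4)*(k - 1)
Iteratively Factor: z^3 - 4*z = (z)*(z^2 - 4) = z*(z - 2)*(z + 2)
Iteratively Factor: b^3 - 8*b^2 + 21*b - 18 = (b - 3)*(b^2 - 5*b + 6) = (b - 3)^2*(b - 2)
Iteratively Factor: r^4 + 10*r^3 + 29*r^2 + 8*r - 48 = (r + 3)*(r^3 + 7*r^2 + 8*r - 16) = (r + 3)*(r + 4)*(r^2 + 3*r - 4) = (r - 1)*(r + 3)*(r + 4)*(r + 4)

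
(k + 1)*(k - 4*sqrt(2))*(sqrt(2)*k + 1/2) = sqrt(2)*k^3 - 15*k^2/2 + sqrt(2)*k^2 - 15*k/2 - 2*sqrt(2)*k - 2*sqrt(2)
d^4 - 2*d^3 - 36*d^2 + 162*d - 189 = (d - 3)^3*(d + 7)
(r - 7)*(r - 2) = r^2 - 9*r + 14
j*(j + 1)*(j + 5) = j^3 + 6*j^2 + 5*j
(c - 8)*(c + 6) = c^2 - 2*c - 48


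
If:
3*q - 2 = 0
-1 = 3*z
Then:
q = 2/3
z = -1/3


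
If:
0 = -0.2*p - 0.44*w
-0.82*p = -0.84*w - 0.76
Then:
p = 0.63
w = -0.29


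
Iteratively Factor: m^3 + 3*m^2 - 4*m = (m)*(m^2 + 3*m - 4) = m*(m + 4)*(m - 1)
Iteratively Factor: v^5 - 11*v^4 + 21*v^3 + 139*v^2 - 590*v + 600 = (v - 5)*(v^4 - 6*v^3 - 9*v^2 + 94*v - 120) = (v - 5)*(v - 3)*(v^3 - 3*v^2 - 18*v + 40) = (v - 5)^2*(v - 3)*(v^2 + 2*v - 8) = (v - 5)^2*(v - 3)*(v - 2)*(v + 4)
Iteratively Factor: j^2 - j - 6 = (j + 2)*(j - 3)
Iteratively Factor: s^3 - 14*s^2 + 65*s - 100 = (s - 5)*(s^2 - 9*s + 20) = (s - 5)*(s - 4)*(s - 5)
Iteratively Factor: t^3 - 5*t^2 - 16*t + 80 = (t + 4)*(t^2 - 9*t + 20) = (t - 5)*(t + 4)*(t - 4)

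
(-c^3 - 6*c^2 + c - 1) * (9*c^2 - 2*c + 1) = -9*c^5 - 52*c^4 + 20*c^3 - 17*c^2 + 3*c - 1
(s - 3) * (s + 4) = s^2 + s - 12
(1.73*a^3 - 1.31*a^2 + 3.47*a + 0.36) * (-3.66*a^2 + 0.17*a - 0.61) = -6.3318*a^5 + 5.0887*a^4 - 13.9782*a^3 + 0.0714000000000001*a^2 - 2.0555*a - 0.2196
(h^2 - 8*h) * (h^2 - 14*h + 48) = h^4 - 22*h^3 + 160*h^2 - 384*h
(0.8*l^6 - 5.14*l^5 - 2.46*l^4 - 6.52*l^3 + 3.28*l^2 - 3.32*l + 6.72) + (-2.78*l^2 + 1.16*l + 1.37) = 0.8*l^6 - 5.14*l^5 - 2.46*l^4 - 6.52*l^3 + 0.5*l^2 - 2.16*l + 8.09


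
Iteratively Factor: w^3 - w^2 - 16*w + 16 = (w + 4)*(w^2 - 5*w + 4) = (w - 1)*(w + 4)*(w - 4)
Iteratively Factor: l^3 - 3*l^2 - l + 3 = (l - 1)*(l^2 - 2*l - 3) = (l - 3)*(l - 1)*(l + 1)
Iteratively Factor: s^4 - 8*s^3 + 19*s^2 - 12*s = (s - 4)*(s^3 - 4*s^2 + 3*s) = (s - 4)*(s - 1)*(s^2 - 3*s) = s*(s - 4)*(s - 1)*(s - 3)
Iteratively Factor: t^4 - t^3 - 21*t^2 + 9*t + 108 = (t + 3)*(t^3 - 4*t^2 - 9*t + 36) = (t + 3)^2*(t^2 - 7*t + 12) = (t - 3)*(t + 3)^2*(t - 4)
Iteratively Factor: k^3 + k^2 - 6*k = (k)*(k^2 + k - 6) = k*(k - 2)*(k + 3)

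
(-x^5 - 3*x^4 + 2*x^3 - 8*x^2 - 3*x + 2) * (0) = 0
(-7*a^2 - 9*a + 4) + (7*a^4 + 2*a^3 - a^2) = 7*a^4 + 2*a^3 - 8*a^2 - 9*a + 4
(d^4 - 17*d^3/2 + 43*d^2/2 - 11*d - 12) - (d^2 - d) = d^4 - 17*d^3/2 + 41*d^2/2 - 10*d - 12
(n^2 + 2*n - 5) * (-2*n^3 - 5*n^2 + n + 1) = -2*n^5 - 9*n^4 + n^3 + 28*n^2 - 3*n - 5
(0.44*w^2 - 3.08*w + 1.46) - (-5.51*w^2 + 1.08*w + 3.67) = 5.95*w^2 - 4.16*w - 2.21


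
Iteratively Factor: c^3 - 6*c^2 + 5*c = (c)*(c^2 - 6*c + 5) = c*(c - 5)*(c - 1)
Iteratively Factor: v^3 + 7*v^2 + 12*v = (v)*(v^2 + 7*v + 12) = v*(v + 3)*(v + 4)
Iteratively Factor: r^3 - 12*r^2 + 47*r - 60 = (r - 5)*(r^2 - 7*r + 12) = (r - 5)*(r - 4)*(r - 3)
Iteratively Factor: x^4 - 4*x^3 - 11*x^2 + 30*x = (x + 3)*(x^3 - 7*x^2 + 10*x) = x*(x + 3)*(x^2 - 7*x + 10) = x*(x - 5)*(x + 3)*(x - 2)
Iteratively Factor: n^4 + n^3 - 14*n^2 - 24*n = (n + 3)*(n^3 - 2*n^2 - 8*n) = n*(n + 3)*(n^2 - 2*n - 8) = n*(n - 4)*(n + 3)*(n + 2)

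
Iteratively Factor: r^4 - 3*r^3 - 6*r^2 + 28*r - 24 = (r + 3)*(r^3 - 6*r^2 + 12*r - 8) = (r - 2)*(r + 3)*(r^2 - 4*r + 4) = (r - 2)^2*(r + 3)*(r - 2)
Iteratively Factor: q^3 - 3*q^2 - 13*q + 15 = (q + 3)*(q^2 - 6*q + 5) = (q - 1)*(q + 3)*(q - 5)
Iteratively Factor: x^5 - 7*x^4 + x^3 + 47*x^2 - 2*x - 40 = (x + 1)*(x^4 - 8*x^3 + 9*x^2 + 38*x - 40) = (x - 1)*(x + 1)*(x^3 - 7*x^2 + 2*x + 40) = (x - 5)*(x - 1)*(x + 1)*(x^2 - 2*x - 8) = (x - 5)*(x - 1)*(x + 1)*(x + 2)*(x - 4)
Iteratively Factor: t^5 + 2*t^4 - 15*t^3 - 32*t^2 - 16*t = (t + 1)*(t^4 + t^3 - 16*t^2 - 16*t) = (t + 1)*(t + 4)*(t^3 - 3*t^2 - 4*t) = (t + 1)^2*(t + 4)*(t^2 - 4*t) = (t - 4)*(t + 1)^2*(t + 4)*(t)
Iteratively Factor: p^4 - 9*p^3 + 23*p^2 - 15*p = (p - 1)*(p^3 - 8*p^2 + 15*p) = (p - 3)*(p - 1)*(p^2 - 5*p) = (p - 5)*(p - 3)*(p - 1)*(p)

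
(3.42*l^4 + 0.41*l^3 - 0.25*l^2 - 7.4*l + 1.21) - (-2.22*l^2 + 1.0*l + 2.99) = 3.42*l^4 + 0.41*l^3 + 1.97*l^2 - 8.4*l - 1.78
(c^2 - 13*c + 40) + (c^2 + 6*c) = 2*c^2 - 7*c + 40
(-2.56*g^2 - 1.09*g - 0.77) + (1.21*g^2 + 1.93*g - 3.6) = -1.35*g^2 + 0.84*g - 4.37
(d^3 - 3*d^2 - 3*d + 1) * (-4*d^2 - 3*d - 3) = -4*d^5 + 9*d^4 + 18*d^3 + 14*d^2 + 6*d - 3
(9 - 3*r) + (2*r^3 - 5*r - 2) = 2*r^3 - 8*r + 7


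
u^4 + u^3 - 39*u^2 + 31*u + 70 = (u - 5)*(u - 2)*(u + 1)*(u + 7)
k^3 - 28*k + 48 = (k - 4)*(k - 2)*(k + 6)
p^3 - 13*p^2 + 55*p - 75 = (p - 5)^2*(p - 3)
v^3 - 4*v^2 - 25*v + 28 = (v - 7)*(v - 1)*(v + 4)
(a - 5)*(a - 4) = a^2 - 9*a + 20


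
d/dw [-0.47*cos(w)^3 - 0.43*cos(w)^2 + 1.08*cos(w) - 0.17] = (1.41*cos(w)^2 + 0.86*cos(w) - 1.08)*sin(w)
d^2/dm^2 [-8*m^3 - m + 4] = -48*m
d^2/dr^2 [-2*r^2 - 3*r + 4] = -4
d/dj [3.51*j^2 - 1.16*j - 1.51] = 7.02*j - 1.16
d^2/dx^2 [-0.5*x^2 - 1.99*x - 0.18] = -1.00000000000000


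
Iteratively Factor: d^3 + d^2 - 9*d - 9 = (d + 1)*(d^2 - 9) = (d + 1)*(d + 3)*(d - 3)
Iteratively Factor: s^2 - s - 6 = (s - 3)*(s + 2)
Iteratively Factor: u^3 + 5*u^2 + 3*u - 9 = (u + 3)*(u^2 + 2*u - 3) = (u + 3)^2*(u - 1)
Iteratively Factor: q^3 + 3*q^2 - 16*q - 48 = (q - 4)*(q^2 + 7*q + 12) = (q - 4)*(q + 4)*(q + 3)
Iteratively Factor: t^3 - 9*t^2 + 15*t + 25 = (t - 5)*(t^2 - 4*t - 5) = (t - 5)^2*(t + 1)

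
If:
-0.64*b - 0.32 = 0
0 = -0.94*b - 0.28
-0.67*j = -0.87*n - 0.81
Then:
No Solution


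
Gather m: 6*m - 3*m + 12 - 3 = 3*m + 9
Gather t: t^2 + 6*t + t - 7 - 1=t^2 + 7*t - 8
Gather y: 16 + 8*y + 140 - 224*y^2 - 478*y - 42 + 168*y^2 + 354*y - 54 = -56*y^2 - 116*y + 60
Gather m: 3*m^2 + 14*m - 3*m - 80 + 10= 3*m^2 + 11*m - 70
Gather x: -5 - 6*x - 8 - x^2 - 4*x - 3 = -x^2 - 10*x - 16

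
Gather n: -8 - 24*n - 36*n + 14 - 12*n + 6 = 12 - 72*n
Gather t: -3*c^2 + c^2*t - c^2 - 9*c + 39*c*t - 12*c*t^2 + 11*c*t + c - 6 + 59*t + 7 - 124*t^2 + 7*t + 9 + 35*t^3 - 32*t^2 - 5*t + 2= -4*c^2 - 8*c + 35*t^3 + t^2*(-12*c - 156) + t*(c^2 + 50*c + 61) + 12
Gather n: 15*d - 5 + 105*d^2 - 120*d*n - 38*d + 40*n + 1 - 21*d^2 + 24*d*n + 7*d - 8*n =84*d^2 - 16*d + n*(32 - 96*d) - 4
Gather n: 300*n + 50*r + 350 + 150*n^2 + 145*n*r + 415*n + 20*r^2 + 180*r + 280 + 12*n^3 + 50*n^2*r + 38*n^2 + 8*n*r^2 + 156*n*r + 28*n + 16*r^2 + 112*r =12*n^3 + n^2*(50*r + 188) + n*(8*r^2 + 301*r + 743) + 36*r^2 + 342*r + 630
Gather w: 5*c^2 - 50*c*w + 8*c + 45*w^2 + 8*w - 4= 5*c^2 + 8*c + 45*w^2 + w*(8 - 50*c) - 4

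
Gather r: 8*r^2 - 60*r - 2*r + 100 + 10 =8*r^2 - 62*r + 110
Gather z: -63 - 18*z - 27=-18*z - 90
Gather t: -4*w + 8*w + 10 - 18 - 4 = 4*w - 12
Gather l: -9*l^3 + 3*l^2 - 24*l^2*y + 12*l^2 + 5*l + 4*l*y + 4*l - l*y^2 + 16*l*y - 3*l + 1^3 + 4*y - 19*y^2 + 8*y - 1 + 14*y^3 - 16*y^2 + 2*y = -9*l^3 + l^2*(15 - 24*y) + l*(-y^2 + 20*y + 6) + 14*y^3 - 35*y^2 + 14*y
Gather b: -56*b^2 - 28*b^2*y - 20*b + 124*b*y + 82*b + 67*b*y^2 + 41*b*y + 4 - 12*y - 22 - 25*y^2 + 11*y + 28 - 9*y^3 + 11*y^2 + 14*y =b^2*(-28*y - 56) + b*(67*y^2 + 165*y + 62) - 9*y^3 - 14*y^2 + 13*y + 10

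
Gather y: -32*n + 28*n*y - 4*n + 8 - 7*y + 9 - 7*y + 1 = -36*n + y*(28*n - 14) + 18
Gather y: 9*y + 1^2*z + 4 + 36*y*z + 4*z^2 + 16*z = y*(36*z + 9) + 4*z^2 + 17*z + 4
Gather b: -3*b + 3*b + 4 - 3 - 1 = 0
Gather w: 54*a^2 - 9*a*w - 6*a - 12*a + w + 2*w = 54*a^2 - 18*a + w*(3 - 9*a)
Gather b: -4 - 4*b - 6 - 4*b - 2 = -8*b - 12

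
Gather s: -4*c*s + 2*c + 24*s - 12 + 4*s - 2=2*c + s*(28 - 4*c) - 14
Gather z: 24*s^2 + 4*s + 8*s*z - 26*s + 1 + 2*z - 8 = 24*s^2 - 22*s + z*(8*s + 2) - 7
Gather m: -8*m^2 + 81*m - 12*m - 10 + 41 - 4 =-8*m^2 + 69*m + 27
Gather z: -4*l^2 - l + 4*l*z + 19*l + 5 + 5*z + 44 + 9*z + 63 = -4*l^2 + 18*l + z*(4*l + 14) + 112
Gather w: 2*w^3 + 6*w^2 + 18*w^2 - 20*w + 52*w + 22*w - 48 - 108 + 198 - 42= 2*w^3 + 24*w^2 + 54*w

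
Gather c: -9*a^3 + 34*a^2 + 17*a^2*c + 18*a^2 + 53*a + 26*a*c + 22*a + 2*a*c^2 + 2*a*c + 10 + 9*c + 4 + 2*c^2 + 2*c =-9*a^3 + 52*a^2 + 75*a + c^2*(2*a + 2) + c*(17*a^2 + 28*a + 11) + 14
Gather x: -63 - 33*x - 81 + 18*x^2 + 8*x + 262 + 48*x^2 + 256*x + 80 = 66*x^2 + 231*x + 198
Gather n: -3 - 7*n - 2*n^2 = -2*n^2 - 7*n - 3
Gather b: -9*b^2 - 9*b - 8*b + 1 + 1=-9*b^2 - 17*b + 2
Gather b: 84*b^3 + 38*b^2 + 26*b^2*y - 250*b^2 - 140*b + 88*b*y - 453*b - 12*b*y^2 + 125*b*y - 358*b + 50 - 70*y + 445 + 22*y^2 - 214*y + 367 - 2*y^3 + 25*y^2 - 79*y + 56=84*b^3 + b^2*(26*y - 212) + b*(-12*y^2 + 213*y - 951) - 2*y^3 + 47*y^2 - 363*y + 918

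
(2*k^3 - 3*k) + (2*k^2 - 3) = 2*k^3 + 2*k^2 - 3*k - 3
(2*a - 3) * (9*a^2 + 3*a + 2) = 18*a^3 - 21*a^2 - 5*a - 6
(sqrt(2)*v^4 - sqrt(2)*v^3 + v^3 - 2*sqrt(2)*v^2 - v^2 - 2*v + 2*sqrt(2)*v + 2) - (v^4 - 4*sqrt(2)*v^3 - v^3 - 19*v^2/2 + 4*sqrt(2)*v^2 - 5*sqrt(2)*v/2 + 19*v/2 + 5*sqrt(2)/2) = -v^4 + sqrt(2)*v^4 + 2*v^3 + 3*sqrt(2)*v^3 - 6*sqrt(2)*v^2 + 17*v^2/2 - 23*v/2 + 9*sqrt(2)*v/2 - 5*sqrt(2)/2 + 2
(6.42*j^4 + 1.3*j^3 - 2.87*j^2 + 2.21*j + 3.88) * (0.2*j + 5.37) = 1.284*j^5 + 34.7354*j^4 + 6.407*j^3 - 14.9699*j^2 + 12.6437*j + 20.8356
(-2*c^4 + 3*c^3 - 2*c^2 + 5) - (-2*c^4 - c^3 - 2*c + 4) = 4*c^3 - 2*c^2 + 2*c + 1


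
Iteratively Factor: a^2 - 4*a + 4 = (a - 2)*(a - 2)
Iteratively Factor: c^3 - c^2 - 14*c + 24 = (c - 2)*(c^2 + c - 12) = (c - 3)*(c - 2)*(c + 4)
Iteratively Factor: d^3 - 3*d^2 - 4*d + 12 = (d - 3)*(d^2 - 4) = (d - 3)*(d + 2)*(d - 2)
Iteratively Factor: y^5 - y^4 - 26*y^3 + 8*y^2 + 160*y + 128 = (y + 2)*(y^4 - 3*y^3 - 20*y^2 + 48*y + 64) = (y + 1)*(y + 2)*(y^3 - 4*y^2 - 16*y + 64) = (y + 1)*(y + 2)*(y + 4)*(y^2 - 8*y + 16) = (y - 4)*(y + 1)*(y + 2)*(y + 4)*(y - 4)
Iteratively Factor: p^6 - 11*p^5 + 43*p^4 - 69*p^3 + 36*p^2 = (p - 3)*(p^5 - 8*p^4 + 19*p^3 - 12*p^2) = p*(p - 3)*(p^4 - 8*p^3 + 19*p^2 - 12*p) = p*(p - 3)^2*(p^3 - 5*p^2 + 4*p) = p*(p - 4)*(p - 3)^2*(p^2 - p) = p*(p - 4)*(p - 3)^2*(p - 1)*(p)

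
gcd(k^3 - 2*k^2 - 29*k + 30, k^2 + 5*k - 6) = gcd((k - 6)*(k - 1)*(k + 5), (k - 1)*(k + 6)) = k - 1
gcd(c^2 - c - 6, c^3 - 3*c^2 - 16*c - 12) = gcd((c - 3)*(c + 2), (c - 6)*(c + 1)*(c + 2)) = c + 2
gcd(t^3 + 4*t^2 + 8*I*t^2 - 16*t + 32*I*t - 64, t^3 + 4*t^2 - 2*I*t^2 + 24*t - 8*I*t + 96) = t^2 + t*(4 + 4*I) + 16*I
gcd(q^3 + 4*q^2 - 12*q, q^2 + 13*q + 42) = q + 6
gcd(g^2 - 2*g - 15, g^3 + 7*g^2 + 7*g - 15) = g + 3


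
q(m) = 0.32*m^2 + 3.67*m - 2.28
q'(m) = 0.64*m + 3.67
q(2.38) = 8.27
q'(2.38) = 5.19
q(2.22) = 7.44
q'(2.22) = 5.09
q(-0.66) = -4.56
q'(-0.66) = 3.25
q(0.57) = -0.08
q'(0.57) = 4.03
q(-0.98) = -5.57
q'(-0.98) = 3.04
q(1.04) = 1.88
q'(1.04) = 4.34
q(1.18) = 2.50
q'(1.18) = 4.43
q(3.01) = 11.67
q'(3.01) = 5.60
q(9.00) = 56.67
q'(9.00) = 9.43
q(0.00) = -2.28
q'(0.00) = 3.67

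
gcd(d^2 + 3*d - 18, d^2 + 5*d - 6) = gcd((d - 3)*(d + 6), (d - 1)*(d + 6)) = d + 6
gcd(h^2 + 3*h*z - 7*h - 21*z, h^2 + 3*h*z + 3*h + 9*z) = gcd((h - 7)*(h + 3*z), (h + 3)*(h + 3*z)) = h + 3*z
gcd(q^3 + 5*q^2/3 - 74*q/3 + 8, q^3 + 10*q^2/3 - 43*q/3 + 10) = q + 6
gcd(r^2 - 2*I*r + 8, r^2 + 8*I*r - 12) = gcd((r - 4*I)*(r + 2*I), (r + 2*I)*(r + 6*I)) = r + 2*I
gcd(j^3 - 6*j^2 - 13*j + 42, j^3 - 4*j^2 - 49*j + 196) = j - 7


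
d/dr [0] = 0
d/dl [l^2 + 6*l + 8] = 2*l + 6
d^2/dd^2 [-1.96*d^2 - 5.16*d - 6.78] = -3.92000000000000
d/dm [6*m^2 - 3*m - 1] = 12*m - 3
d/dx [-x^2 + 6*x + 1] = 6 - 2*x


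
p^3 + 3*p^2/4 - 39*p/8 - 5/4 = (p - 2)*(p + 1/4)*(p + 5/2)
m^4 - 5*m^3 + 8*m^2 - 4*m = m*(m - 2)^2*(m - 1)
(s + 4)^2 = s^2 + 8*s + 16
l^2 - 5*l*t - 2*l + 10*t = (l - 2)*(l - 5*t)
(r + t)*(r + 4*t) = r^2 + 5*r*t + 4*t^2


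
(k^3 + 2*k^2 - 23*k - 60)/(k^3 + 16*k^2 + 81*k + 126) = (k^2 - k - 20)/(k^2 + 13*k + 42)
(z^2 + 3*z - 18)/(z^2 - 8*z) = (z^2 + 3*z - 18)/(z*(z - 8))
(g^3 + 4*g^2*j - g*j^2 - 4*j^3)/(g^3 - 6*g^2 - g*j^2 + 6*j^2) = (g + 4*j)/(g - 6)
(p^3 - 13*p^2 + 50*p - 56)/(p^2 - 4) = (p^2 - 11*p + 28)/(p + 2)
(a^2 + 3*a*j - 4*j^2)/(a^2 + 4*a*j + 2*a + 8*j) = (a - j)/(a + 2)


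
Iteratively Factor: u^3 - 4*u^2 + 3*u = (u)*(u^2 - 4*u + 3) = u*(u - 1)*(u - 3)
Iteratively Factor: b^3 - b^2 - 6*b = (b)*(b^2 - b - 6) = b*(b - 3)*(b + 2)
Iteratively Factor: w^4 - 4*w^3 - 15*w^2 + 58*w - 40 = (w - 1)*(w^3 - 3*w^2 - 18*w + 40) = (w - 5)*(w - 1)*(w^2 + 2*w - 8) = (w - 5)*(w - 1)*(w + 4)*(w - 2)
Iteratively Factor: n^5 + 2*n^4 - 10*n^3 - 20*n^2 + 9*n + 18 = (n + 3)*(n^4 - n^3 - 7*n^2 + n + 6) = (n - 1)*(n + 3)*(n^3 - 7*n - 6) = (n - 1)*(n + 2)*(n + 3)*(n^2 - 2*n - 3) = (n - 3)*(n - 1)*(n + 2)*(n + 3)*(n + 1)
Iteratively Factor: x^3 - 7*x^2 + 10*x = (x - 2)*(x^2 - 5*x) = x*(x - 2)*(x - 5)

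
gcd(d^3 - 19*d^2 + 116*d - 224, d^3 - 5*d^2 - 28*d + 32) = d - 8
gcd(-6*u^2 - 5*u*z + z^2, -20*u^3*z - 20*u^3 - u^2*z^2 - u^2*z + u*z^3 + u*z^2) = 1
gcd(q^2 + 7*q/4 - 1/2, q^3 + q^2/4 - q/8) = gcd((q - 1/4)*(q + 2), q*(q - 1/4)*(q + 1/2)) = q - 1/4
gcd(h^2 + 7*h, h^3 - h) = h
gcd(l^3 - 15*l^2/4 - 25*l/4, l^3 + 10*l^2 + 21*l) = l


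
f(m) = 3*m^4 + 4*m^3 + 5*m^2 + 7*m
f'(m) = 12*m^3 + 12*m^2 + 10*m + 7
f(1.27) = 32.95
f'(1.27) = 63.64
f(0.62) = 7.66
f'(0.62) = 20.67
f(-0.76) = -3.19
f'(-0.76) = 1.06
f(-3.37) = 267.04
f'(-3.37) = -349.69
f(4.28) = 1441.85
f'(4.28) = 1210.45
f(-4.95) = 1403.83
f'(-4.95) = -1203.92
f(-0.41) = -2.22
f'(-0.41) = 4.09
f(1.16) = 26.52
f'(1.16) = 53.48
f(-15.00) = 139395.00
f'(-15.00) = -37943.00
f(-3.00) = 159.00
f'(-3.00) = -239.00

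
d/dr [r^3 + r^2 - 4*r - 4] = 3*r^2 + 2*r - 4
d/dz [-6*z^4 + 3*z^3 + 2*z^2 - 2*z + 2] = -24*z^3 + 9*z^2 + 4*z - 2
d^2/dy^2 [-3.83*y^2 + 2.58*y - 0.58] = -7.66000000000000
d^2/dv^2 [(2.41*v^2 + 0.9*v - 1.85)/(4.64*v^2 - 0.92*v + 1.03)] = (59.328896*v^3 - 308.085792*v^2 + 21.576*v + 21.370578)/(99.897344*v^6 - 59.421696*v^5 + 78.308352*v^4 - 27.159872*v^3 + 17.383104*v^2 - 2.928084*v + 1.092727)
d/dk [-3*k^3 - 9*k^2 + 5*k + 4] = -9*k^2 - 18*k + 5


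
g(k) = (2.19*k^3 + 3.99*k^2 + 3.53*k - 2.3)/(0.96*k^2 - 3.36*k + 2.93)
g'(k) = (3.36 - 1.92*k)*(2.19*k^3 + 3.99*k^2 + 3.53*k - 2.3)/(0.96*k^2 - 3.36*k + 2.93)^2 + (6.57*k^2 + 7.98*k + 3.53)/(0.96*k^2 - 3.36*k + 2.93) = (2.1024*k^4 - 14.7168*k^3 + 2.4549*k^2 + 27.7974*k + 2.6149)/(0.9216*k^4 - 6.4512*k^3 + 16.9152*k^2 - 19.6896*k + 8.5849)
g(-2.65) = -1.31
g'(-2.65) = 0.94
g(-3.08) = -1.76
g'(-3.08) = 1.12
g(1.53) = 556.30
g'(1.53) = 7297.56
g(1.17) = 34.51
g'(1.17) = 192.65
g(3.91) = 45.52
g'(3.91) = -11.99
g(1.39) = 141.56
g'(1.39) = 1093.95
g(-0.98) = -0.56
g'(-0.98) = -0.13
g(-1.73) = -0.67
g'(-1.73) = 0.42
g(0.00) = -0.78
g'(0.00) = 0.30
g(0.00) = -0.78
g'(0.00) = 0.30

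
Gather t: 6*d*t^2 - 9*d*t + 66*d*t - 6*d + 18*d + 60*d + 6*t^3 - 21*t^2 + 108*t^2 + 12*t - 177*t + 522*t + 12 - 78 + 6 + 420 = 72*d + 6*t^3 + t^2*(6*d + 87) + t*(57*d + 357) + 360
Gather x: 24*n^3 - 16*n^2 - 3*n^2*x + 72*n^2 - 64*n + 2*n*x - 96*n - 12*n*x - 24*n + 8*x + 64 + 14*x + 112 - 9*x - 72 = 24*n^3 + 56*n^2 - 184*n + x*(-3*n^2 - 10*n + 13) + 104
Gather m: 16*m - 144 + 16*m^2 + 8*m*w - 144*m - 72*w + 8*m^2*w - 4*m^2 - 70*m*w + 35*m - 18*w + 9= m^2*(8*w + 12) + m*(-62*w - 93) - 90*w - 135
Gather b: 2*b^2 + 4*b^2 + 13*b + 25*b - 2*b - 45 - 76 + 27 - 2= 6*b^2 + 36*b - 96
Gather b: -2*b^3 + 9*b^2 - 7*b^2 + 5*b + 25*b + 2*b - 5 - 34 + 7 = -2*b^3 + 2*b^2 + 32*b - 32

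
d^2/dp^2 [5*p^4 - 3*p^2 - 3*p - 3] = 60*p^2 - 6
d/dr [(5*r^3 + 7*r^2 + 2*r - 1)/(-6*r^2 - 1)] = (-30*r^4 - 3*r^2 - 26*r - 2)/(36*r^4 + 12*r^2 + 1)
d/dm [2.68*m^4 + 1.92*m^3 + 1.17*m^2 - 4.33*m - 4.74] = 10.72*m^3 + 5.76*m^2 + 2.34*m - 4.33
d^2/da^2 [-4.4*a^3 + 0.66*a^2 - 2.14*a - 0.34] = 1.32 - 26.4*a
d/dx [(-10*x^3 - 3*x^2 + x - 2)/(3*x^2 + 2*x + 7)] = (-30*x^4 - 40*x^3 - 219*x^2 - 30*x + 11)/(9*x^4 + 12*x^3 + 46*x^2 + 28*x + 49)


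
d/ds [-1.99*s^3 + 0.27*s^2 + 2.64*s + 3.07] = -5.97*s^2 + 0.54*s + 2.64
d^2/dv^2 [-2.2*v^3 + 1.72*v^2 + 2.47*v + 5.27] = 3.44 - 13.2*v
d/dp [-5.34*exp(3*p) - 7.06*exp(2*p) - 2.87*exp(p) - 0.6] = (-16.02*exp(2*p) - 14.12*exp(p) - 2.87)*exp(p)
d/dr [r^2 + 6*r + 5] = 2*r + 6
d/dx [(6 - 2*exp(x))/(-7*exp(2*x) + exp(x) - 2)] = 2*(-(exp(x) - 3)*(14*exp(x) - 1) + 7*exp(2*x) - exp(x) + 2)*exp(x)/(7*exp(2*x) - exp(x) + 2)^2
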